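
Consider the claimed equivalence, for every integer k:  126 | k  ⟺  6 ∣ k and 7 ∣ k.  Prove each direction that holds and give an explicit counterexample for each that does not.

Forward direction. If 126 ∣ k, write k = 126q. Since 126 = 21·6, k = 6·(21q), so 6 ∣ k; and since 126 = 18·7, k = 7·(18q), so 7 ∣ k.

Converse. This fails: take k = 42. Both 6 ∣ 42 and 7 ∣ 42, yet 42 is not a multiple of 126 (since 42 = 0·126 + 42), so 126 ∤ 42.

The forward direction holds; the converse fails.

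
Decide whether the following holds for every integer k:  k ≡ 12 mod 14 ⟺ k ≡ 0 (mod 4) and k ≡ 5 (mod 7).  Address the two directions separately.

(⟸) If k ≡ 0 (mod 4) and k ≡ 5 (mod 7), then by the Chinese remainder theorem k ≡ 12 (mod 28). Since 12 ≡ 12 (mod 14) and 14 ∣ 28, we get k ≡ 12 (mod 14).

(⟹) This fails: k = 26 gives 26 ≡ 12 (mod 14) but 26 ≡ 2 (mod 4), so the conjunction on the right does not hold.

Only the converse holds.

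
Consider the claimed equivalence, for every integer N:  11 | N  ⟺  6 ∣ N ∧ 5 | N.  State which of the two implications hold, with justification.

(⇒) fails and (⇐) fails.

[⇒] This fails: take N = 11. Certainly 11 ∣ 11, but 6 ∤ 11.

[⇐] This fails: take N = 30. Both 6 ∣ 30 and 5 ∣ 30, yet 30 is not a multiple of 11 (since 30 = 2·11 + 8), so 11 ∤ 30.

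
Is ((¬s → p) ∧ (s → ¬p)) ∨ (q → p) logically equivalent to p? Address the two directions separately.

Only the converse holds.

(⇒) This fails. Under q = F, p = F, s = F, the left side is true but the right side is false.

(⇐) Assume the antecedent. If q is true, the antecedent forces (q = T, p = T, s = F) or (q = T, p = T, s = T), and the consequent holds there. If q is false, the consequent reduces to true regardless of the other variables. Either way the consequent holds.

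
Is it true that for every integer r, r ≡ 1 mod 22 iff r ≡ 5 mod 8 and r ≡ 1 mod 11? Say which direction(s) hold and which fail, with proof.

[⇐] If r ≡ 5 (mod 8) and r ≡ 1 (mod 11), then by the Chinese remainder theorem r ≡ 45 (mod 88). Since 45 ≡ 1 (mod 22) and 22 ∣ 88, we get r ≡ 1 (mod 22).

[⇒] This fails: r = 1 gives 1 ≡ 1 (mod 22) but 1 ≡ 1 (mod 8), so the conjunction on the right does not hold.

Only the reverse direction holds.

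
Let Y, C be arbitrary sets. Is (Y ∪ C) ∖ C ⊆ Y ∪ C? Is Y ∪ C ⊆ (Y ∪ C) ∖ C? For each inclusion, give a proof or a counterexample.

(⊆) holds; (⊇) fails.

Forward inclusion. Let x ∈ (Y ∪ C) ∖ C. Then x ∈ Y and x ∉ C, from which x ∈ Y ∪ C.

Reverse inclusion. This inclusion fails. Take Y = ∅, C = {1}; then 1 ∈ Y ∪ C but 1 ∉ (Y ∪ C) ∖ C.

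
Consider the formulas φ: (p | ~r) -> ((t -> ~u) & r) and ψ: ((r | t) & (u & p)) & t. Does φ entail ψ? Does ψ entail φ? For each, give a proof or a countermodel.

Forward direction. This fails. Under u = F, p = F, r = T, t = F, the left side is true but the right side is false.

Converse. This fails. Under u = T, p = T, r = F, t = T, the left side is false but the right side is true.

Both directions fail.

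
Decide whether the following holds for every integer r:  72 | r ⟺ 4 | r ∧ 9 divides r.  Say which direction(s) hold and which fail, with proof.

[⇒] If 72 ∣ r, write r = 72q. Since 72 = 18·4, r = 4·(18q), so 4 ∣ r; and since 72 = 8·9, r = 9·(8q), so 9 ∣ r.

[⇐] This fails: take r = 36. Both 4 ∣ 36 and 9 ∣ 36, yet 36 is not a multiple of 72 (since 36 = 0·72 + 36), so 72 ∤ 36.

Only the forward implication holds.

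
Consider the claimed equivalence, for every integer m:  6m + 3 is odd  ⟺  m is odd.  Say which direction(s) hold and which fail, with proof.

[⇒] This fails: take m = 4. Then 6m + 3 = 27, which is odd, yet m = 4 is even, not odd.

[⇐] Suppose m is odd. Since 6 is even, 6m is even for every m, so 6m + 3 has the same parity as 3, which is odd. Hence 6m + 3 is odd.

Only the reverse direction holds.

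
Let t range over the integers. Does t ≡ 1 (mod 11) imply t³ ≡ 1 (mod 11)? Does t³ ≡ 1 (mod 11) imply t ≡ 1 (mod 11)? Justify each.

(←) Suppose t³ ≡ 1 (mod 11). The only residue r in {0, …, 10} with r³ ≡ 1 (mod 11) is r = 1, so t ≡ 1 (mod 11).

(→) Suppose t ≡ 1 (mod 11). Write t = 11j + 1. Then (11j + 1)³ = 1331j³ + 363j² + 33j + 1 = 11(121j³ + 33j² + 3j) + 1, so t³ ≡ 1 (mod 11).

The biconditional holds.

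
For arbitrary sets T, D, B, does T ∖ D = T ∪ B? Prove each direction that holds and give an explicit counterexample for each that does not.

Forward inclusion. Let x ∈ T ∖ D. Then either x ∈ T and x ∉ D, B; or x ∈ T ∩ B and x ∉ D. In each case x ∈ T ∪ B, so T ∖ D ⊆ T ∪ B.

Reverse inclusion. This inclusion fails. Take T = {1}, D = {1}, B = ∅; then 1 ∈ T ∪ B but 1 ∉ T ∖ D.

(⊆) holds; (⊇) fails.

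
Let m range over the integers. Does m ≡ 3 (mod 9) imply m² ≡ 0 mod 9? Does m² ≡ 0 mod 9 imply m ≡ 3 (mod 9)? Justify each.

[⇒] Suppose m ≡ 3 (mod 9). Write m = 9j + 3. Then (9j + 3)² = 81j² + 54j + 9 = 9(9j² + 6j + 1) + 0, so m² ≡ 0 (mod 9).

[⇐] This fails: take m = 0. Then 0² = 0 ≡ 0 (mod 9), yet 0 ≡ 0 (mod 9), not 3.

Not equivalent: only (⇒) holds.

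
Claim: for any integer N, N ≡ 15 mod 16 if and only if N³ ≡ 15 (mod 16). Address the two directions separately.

(⟹) Suppose N ≡ 15 mod 16. Write N = 16j + 15. Then (16j + 15)³ = 4096j³ + 11520j² + 10800j + 3375 = 16(256j³ + 720j² + 675j + 210) + 15, so N³ ≡ 15 (mod 16).

(⟸) Conversely, suppose N³ ≡ 15 (mod 16). The only residue r in {0, …, 15} with r³ ≡ 15 (mod 16) is r = 15, so N ≡ 15 (mod 16).

Equivalent; both directions hold.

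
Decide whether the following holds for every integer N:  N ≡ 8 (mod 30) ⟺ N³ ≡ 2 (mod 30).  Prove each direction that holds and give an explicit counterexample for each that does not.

(⇒) Suppose N ≡ 8 (mod 30). Write N = 30j + 8. Then (30j + 8)³ = 27000j³ + 21600j² + 5760j + 512 = 30(900j³ + 720j² + 192j + 17) + 2, so N³ ≡ 2 (mod 30).

(⇐) Conversely, suppose N³ ≡ 2 (mod 30). The only residue r in {0, …, 29} with r³ ≡ 2 (mod 30) is r = 8, so N ≡ 8 (mod 30).

Equivalent; both directions hold.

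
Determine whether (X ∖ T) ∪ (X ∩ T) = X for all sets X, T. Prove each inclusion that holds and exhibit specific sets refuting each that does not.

Forward inclusion. Let x ∈ (X ∖ T) ∪ (X ∩ T). Then either x ∈ X and x ∉ T; or x ∈ X ∩ T. In each case x ∈ X, so (X ∖ T) ∪ (X ∩ T) ⊆ X.

Reverse inclusion. Let x ∈ X. Then either x ∈ X and x ∉ T; or x ∈ X ∩ T. In each case x ∈ (X ∖ T) ∪ (X ∩ T), so X ⊆ (X ∖ T) ∪ (X ∩ T).

The two sets are equal.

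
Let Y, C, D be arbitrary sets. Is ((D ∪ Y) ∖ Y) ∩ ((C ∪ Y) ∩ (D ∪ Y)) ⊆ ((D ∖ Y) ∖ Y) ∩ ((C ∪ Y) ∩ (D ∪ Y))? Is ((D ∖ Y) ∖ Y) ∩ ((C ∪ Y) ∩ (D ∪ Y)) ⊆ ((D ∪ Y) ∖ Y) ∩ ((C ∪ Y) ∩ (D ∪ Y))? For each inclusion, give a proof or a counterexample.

The two sets are equal.

Forward inclusion. Let x ∈ ((D ∪ Y) ∖ Y) ∩ ((C ∪ Y) ∩ (D ∪ Y)). Then x ∈ C ∩ D and x ∉ Y, from which x ∈ ((D ∖ Y) ∖ Y) ∩ ((C ∪ Y) ∩ (D ∪ Y)).

Reverse inclusion. Let x ∈ ((D ∖ Y) ∖ Y) ∩ ((C ∪ Y) ∩ (D ∪ Y)). Then x ∈ C ∩ D and x ∉ Y, from which x ∈ ((D ∪ Y) ∖ Y) ∩ ((C ∪ Y) ∩ (D ∪ Y)).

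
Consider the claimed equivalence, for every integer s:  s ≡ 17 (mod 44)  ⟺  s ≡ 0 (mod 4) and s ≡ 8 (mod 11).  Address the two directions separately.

[⇒] This fails: s = 17 gives 17 ≡ 17 (mod 44) but 17 ≡ 1 (mod 4), so the conjunction on the right does not hold.

[⇐] This fails: s = 8 satisfies both congruences on the right (8 ≡ 0 mod 4 and 8 ≡ 8 mod 11) yet 8 ≡ 8 (mod 44), not 17.

Neither direction holds.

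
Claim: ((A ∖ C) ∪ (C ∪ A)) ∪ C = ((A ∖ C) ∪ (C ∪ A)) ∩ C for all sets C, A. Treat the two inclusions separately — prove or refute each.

The sets are not equal: only the reverse inclusion holds.

(⊆) This inclusion fails. Take C = ∅, A = {1}; then 1 ∈ ((A ∖ C) ∪ (C ∪ A)) ∪ C but 1 ∉ ((A ∖ C) ∪ (C ∪ A)) ∩ C.

(⊇) Let x ∈ ((A ∖ C) ∪ (C ∪ A)) ∩ C. Then either x ∈ C and x ∉ A; or x ∈ C ∩ A. In each case x ∈ ((A ∖ C) ∪ (C ∪ A)) ∪ C, so ((A ∖ C) ∪ (C ∪ A)) ∩ C ⊆ ((A ∖ C) ∪ (C ∪ A)) ∪ C.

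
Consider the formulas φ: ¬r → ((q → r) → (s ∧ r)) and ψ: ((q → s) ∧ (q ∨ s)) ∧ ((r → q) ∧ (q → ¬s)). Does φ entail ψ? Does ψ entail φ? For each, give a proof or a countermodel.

(⇒) fails and (⇐) fails.

[⇒] This fails. Under r = T, q = F, s = F, the left side is true but the right side is false.

[⇐] This fails. Under r = F, q = F, s = T, the left side is false but the right side is true.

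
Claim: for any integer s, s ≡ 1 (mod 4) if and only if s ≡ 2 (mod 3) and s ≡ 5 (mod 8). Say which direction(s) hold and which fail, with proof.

(→) This fails: s = 1 gives 1 ≡ 1 (mod 4) but 1 ≡ 1 (mod 3), so the conjunction on the right does not hold.

(←) Conversely, if s ≡ 2 (mod 3) and s ≡ 5 (mod 8), then by the Chinese remainder theorem s ≡ 5 (mod 24). Since 5 ≡ 1 (mod 4) and 4 ∣ 24, we get s ≡ 1 (mod 4).

Only the converse holds.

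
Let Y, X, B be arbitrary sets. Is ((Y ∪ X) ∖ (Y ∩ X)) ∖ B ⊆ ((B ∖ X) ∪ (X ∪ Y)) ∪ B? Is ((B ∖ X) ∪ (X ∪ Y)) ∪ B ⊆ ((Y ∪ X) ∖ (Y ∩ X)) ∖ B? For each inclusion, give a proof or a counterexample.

(⊆) holds; (⊇) fails.

Forward inclusion. Let x ∈ ((Y ∪ X) ∖ (Y ∩ X)) ∖ B. Then either x ∈ Y and x ∉ X, B; or x ∈ X and x ∉ Y, B. In each case x ∈ ((B ∖ X) ∪ (X ∪ Y)) ∪ B, so ((Y ∪ X) ∖ (Y ∩ X)) ∖ B ⊆ ((B ∖ X) ∪ (X ∪ Y)) ∪ B.

Reverse inclusion. This inclusion fails. Take Y = {1}, X = {1}, B = ∅; then 1 ∈ ((B ∖ X) ∪ (X ∪ Y)) ∪ B but 1 ∉ ((Y ∪ X) ∖ (Y ∩ X)) ∖ B.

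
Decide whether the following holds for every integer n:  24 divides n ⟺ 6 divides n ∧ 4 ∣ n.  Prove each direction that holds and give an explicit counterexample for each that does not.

(⇒) holds; (⇐) fails.

(⟹) If 24 ∣ n, write n = 24q. Since 24 = 4·6, n = 6·(4q), so 6 ∣ n; and since 24 = 6·4, n = 4·(6q), so 4 ∣ n.

(⟸) This fails: take n = 12. Both 6 ∣ 12 and 4 ∣ 12, yet 12 is not a multiple of 24 (since 12 = 0·24 + 12), so 24 ∤ 12.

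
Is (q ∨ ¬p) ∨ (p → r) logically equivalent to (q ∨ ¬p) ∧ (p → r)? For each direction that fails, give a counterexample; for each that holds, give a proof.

(→) This fails. Under p = T, r = T, q = F, the left side is true but the right side is false.

(←) Assume the antecedent. If p is true, the antecedent forces (p = T, r = T, q = T), and (q ∨ ¬p) ∨ (p → r) holds there. If p is false, (q ∨ ¬p) ∨ (p → r) reduces to true regardless of the other variables. Either way (q ∨ ¬p) ∨ (p → r) holds.

(⇒) fails; (⇐) holds.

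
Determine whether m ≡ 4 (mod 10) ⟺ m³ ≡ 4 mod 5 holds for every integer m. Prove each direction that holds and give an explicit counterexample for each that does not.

Converse. This fails: take m = 9. Then 9³ = 729 ≡ 4 (mod 5), yet 9 ≡ 9 (mod 10), not 4.

Forward direction. Suppose m ≡ 4 (mod 10). Then m³ ≡ 4³ = 64 (mod 10), and since 5 ∣ 10, also m³ ≡ 4 (mod 5).

The forward direction holds; the converse fails.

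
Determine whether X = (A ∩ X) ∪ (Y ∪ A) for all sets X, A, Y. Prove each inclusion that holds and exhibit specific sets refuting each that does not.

Neither inclusion holds.

Forward inclusion. This inclusion fails. Take X = {1}, A = ∅, Y = ∅; then 1 ∈ X but 1 ∉ (A ∩ X) ∪ (Y ∪ A).

Reverse inclusion. This inclusion fails. Take X = ∅, A = {1}, Y = ∅; then 1 ∈ (A ∩ X) ∪ (Y ∪ A) but 1 ∉ X.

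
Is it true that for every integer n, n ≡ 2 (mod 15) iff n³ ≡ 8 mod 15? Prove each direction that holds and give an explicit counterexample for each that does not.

[⇐] Suppose n³ ≡ 8 (mod 15). The only residue r in {0, …, 14} with r³ ≡ 8 (mod 15) is r = 2, so n ≡ 2 (mod 15).

[⇒] Suppose n ≡ 2 (mod 15). Write n = 15j + 2. Then (15j + 2)³ = 3375j³ + 1350j² + 180j + 8 = 15(225j³ + 90j² + 12j) + 8, so n³ ≡ 8 (mod 15).

Both implications hold.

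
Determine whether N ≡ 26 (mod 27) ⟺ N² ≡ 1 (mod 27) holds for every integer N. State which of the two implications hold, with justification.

[⇒] Suppose N ≡ 26 (mod 27). Write N = 27j + 26. Then (27j + 26)² = 729j² + 1404j + 676 = 27(27j² + 52j + 25) + 1, so N² ≡ 1 (mod 27).

[⇐] This fails: take N = 1. Then 1² = 1 ≡ 1 (mod 27), yet 1 ≡ 1 (mod 27), not 26.

Only the forward direction holds.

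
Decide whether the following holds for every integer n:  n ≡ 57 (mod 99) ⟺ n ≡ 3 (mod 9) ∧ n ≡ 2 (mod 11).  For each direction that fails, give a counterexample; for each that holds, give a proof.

Both directions hold.

(←) If n ≡ 3 (mod 9) and n ≡ 2 (mod 11), then by the Chinese remainder theorem n ≡ 57 (mod 99). This is exactly n ≡ 57 (mod 99).

(→) Suppose n ≡ 57 (mod 99); write n = 99j + 57. Since 9 ∣ 99, reducing mod 9 gives n ≡ 57 ≡ 3 (mod 9); since 11 ∣ 99, reducing mod 11 gives n ≡ 57 ≡ 2 (mod 11).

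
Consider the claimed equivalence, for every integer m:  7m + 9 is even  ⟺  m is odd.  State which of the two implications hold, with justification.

Forward direction. Suppose 7m + 9 is even. Since 7 is odd, 7m and m have the same parity, so 7m + 9 ≡ m + 9 (mod 2). As 9 is odd, 7m + 9 is even exactly when m is odd. Thus m is odd.

Converse. Suppose m is odd; write m = 2j + 1. Then 7m + 9 = 7·(2j + 1) + 9 = 2·7j + 16, which is even.

The biconditional holds.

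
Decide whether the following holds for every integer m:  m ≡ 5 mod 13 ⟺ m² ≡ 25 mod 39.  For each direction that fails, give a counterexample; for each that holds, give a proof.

Both directions fail.

Forward direction. This fails: take m = 18. Then 18 ≡ 5 (mod 13), but 18² = 324 ≡ 12 (mod 39), not 25.

Converse. This fails: take m = 8. Then 8² = 64 ≡ 25 (mod 39), yet 8 ≡ 8 (mod 13), not 5.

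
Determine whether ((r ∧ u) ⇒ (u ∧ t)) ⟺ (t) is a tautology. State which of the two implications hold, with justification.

Forward direction. This fails. Under t = F, r = F, u = F, the left side is true but the right side is false.

Converse. Assume the antecedent. If t is true, (r ∧ u) ⇒ (u ∧ t) reduces to true regardless of the other variables. If t is false, the antecedent cannot hold. Either way (r ∧ u) ⇒ (u ∧ t) holds.

(⇒) fails; (⇐) holds.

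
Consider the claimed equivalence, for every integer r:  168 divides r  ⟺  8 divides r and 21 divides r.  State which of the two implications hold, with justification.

(→) If 168 ∣ r, write r = 168q. Since 168 = 21·8, r = 8·(21q), so 8 ∣ r; and since 168 = 8·21, r = 21·(8q), so 21 ∣ r.

(←) Suppose 8 ∣ r and 21 ∣ r. Any common multiple of 8 and 21 is a multiple of their lcm; here gcd(8, 21) = 1, so lcm(8, 21) = 8·21 = 168, so 168 ∣ r.

Equivalent; both directions hold.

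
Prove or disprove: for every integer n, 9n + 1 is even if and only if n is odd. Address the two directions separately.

(⇒) Suppose 9n + 1 is even. Since 9 is odd, 9n and n have the same parity, so 9n + 1 ≡ n + 1 (mod 2). As 1 is odd, 9n + 1 is even exactly when n is odd. Thus n is odd.

(⇐) Conversely, suppose n is odd; write n = 2j + 1. Then 9n + 1 = 9·(2j + 1) + 1 = 2·9j + 10, which is even.

Both directions hold.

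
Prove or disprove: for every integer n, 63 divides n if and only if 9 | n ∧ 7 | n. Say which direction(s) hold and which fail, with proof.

(←) Suppose 9 ∣ n and 7 ∣ n. Any common multiple of 9 and 7 is a multiple of their lcm; here gcd(9, 7) = 1, so lcm(9, 7) = 9·7 = 63, so 63 ∣ n.

(→) If 63 ∣ n, write n = 63q. Since 63 = 7·9, n = 9·(7q), so 9 ∣ n; and since 63 = 9·7, n = 7·(9q), so 7 ∣ n.

Both implications hold.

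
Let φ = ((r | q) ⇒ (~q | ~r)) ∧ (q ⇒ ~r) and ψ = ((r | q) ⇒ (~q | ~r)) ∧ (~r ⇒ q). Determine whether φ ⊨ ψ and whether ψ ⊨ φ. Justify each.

Not equivalent: only (⇐) holds.

(⇒) This fails. Under q = F, r = F, the left side is true but the right side is false.

(⇐) Assume the antecedent. If q is true, the antecedent forces (q = T, r = F), and the consequent holds there. If q is false, the consequent reduces to true regardless of the other variables. Either way the consequent holds.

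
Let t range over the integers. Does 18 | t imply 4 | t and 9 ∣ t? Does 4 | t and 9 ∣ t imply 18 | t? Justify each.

[⇐] Suppose 4 ∣ t and 9 ∣ t. Any common multiple of 4 and 9 is a multiple of their lcm; here gcd(4, 9) = 1, so lcm(4, 9) = 4·9 = 36, so 36 ∣ t. Since 18 ∣ 36, it follows that 18 ∣ t.

[⇒] This fails: take t = 18. Certainly 18 ∣ 18, but 4 ∤ 18.

The forward direction fails; the converse holds.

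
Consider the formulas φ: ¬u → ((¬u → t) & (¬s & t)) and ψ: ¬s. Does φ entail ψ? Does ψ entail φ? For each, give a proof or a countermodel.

Neither implication holds.

(⟹) This fails. Under t = F, s = T, u = T, the left side is true but the right side is false.

(⟸) This fails. Under t = F, s = F, u = F, the left side is false but the right side is true.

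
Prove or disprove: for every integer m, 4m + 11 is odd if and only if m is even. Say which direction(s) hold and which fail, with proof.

Forward direction. This fails: take m = 7. Then 4m + 11 = 39, which is odd, yet m = 7 is odd, not even.

Converse. Suppose m is even. Since 4 is even, 4m is even for every m, so 4m + 11 has the same parity as 11, which is odd. Hence 4m + 11 is odd.

Not equivalent: only (⇐) holds.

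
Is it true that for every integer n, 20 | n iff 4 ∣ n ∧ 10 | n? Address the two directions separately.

Both directions hold.

(⇒) If 20 ∣ n, write n = 20q. Since 20 = 5·4, n = 4·(5q), so 4 ∣ n; and since 20 = 2·10, n = 10·(2q), so 10 ∣ n.

(⇐) Suppose 4 ∣ n and 10 ∣ n. Any common multiple of 4 and 10 is a multiple of their lcm; here lcm(4, 10) = 4·10/gcd(4, 10) = 40/2 = 20, so 20 ∣ n.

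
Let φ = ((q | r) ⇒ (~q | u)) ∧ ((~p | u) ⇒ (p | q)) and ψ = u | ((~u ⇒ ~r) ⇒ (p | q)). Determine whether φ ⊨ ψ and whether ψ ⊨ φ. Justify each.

Forward direction. Assume the antecedent. If p is true, u | ((~u ⇒ ~r) ⇒ (p | q)) reduces to true regardless of the other variables. If p is false, the antecedent forces (p = F, r = F, u = T, q = T) or (p = F, r = T, u = T, q = T), and u | ((~u ⇒ ~r) ⇒ (p | q)) holds there. Either way u | ((~u ⇒ ~r) ⇒ (p | q)) holds.

Converse. This fails. Under p = F, r = T, u = F, q = F, the left side is false but the right side is true.

Only the forward implication holds.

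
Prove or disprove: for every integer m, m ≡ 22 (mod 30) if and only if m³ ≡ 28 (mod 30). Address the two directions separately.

Both directions hold.

(←) Suppose m³ ≡ 28 (mod 30). The only residue r in {0, …, 29} with r³ ≡ 28 (mod 30) is r = 22, so m ≡ 22 (mod 30).

(→) Suppose m ≡ 22 (mod 30). Write m = 30j + 22. Then (30j + 22)³ = 27000j³ + 59400j² + 43560j + 10648 = 30(900j³ + 1980j² + 1452j + 354) + 28, so m³ ≡ 28 (mod 30).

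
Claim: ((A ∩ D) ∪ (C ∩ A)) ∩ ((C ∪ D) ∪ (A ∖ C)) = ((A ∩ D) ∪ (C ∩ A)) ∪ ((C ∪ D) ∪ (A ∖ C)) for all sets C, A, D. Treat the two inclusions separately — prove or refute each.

(⟸) This inclusion fails. Take C = {1}, A = ∅, D = ∅; then 1 ∈ ((A ∩ D) ∪ (C ∩ A)) ∪ ((C ∪ D) ∪ (A ∖ C)) but 1 ∉ ((A ∩ D) ∪ (C ∩ A)) ∩ ((C ∪ D) ∪ (A ∖ C)).

(⟹) Let x ∈ ((A ∩ D) ∪ (C ∩ A)) ∩ ((C ∪ D) ∪ (A ∖ C)). Then either x ∈ C ∩ A and x ∉ D; or x ∈ A ∩ D and x ∉ C; or x ∈ C ∩ A ∩ D. In each case x ∈ ((A ∩ D) ∪ (C ∩ A)) ∪ ((C ∪ D) ∪ (A ∖ C)), so ((A ∩ D) ∪ (C ∩ A)) ∩ ((C ∪ D) ∪ (A ∖ C)) ⊆ ((A ∩ D) ∪ (C ∩ A)) ∪ ((C ∪ D) ∪ (A ∖ C)).

Only the forward inclusion holds.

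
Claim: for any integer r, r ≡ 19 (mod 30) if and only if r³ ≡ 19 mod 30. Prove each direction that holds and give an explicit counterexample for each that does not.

(→) Suppose r ≡ 19 (mod 30). Write r = 30j + 19. Then (30j + 19)³ = 27000j³ + 51300j² + 32490j + 6859 = 30(900j³ + 1710j² + 1083j + 228) + 19, so r³ ≡ 19 (mod 30).

(←) Conversely, suppose r³ ≡ 19 (mod 30). The only residue r in {0, …, 29} with r³ ≡ 19 (mod 30) is r = 19, so r ≡ 19 (mod 30).

Equivalent; both directions hold.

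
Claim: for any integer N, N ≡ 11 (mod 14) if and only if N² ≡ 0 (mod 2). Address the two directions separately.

Both directions fail.

(→) This fails: take N = 11. Then 11 ≡ 11 (mod 14), but 11² = 121 ≡ 1 (mod 2), not 0.

(←) This fails: take N = 0. Then 0² = 0 ≡ 0 (mod 2), yet 0 ≡ 0 (mod 14), not 11.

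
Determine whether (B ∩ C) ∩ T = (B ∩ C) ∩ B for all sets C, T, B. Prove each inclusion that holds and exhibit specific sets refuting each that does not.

(⊆) Let x ∈ (B ∩ C) ∩ T. Then x ∈ C ∩ T ∩ B, from which x ∈ (B ∩ C) ∩ B.

(⊇) This inclusion fails. Take C = {1}, T = ∅, B = {1}; then 1 ∈ (B ∩ C) ∩ B but 1 ∉ (B ∩ C) ∩ T.

Only the forward inclusion holds.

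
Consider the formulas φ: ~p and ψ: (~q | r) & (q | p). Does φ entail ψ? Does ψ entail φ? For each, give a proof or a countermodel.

(⟹) This fails. Under p = F, q = F, r = F, the left side is true but the right side is false.

(⟸) This fails. Under p = T, q = F, r = F, the left side is false but the right side is true.

Neither implication holds.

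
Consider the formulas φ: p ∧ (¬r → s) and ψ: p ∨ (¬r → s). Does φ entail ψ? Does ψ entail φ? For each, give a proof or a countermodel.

(⟹) Assume the antecedent. If r is true, p ∨ (¬r → s) reduces to true regardless of the other variables. If r is false, the antecedent forces (r = F, s = T, p = T), and p ∨ (¬r → s) holds there. Either way p ∨ (¬r → s) holds.

(⟸) This fails. Under r = T, s = F, p = F, the left side is false but the right side is true.

(⇒) holds; (⇐) fails.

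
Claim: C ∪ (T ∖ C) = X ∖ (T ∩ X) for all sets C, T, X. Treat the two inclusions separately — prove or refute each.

Neither inclusion holds.

(⊆) This inclusion fails. Take C = {1}, T = ∅, X = ∅; then 1 ∈ C ∪ (T ∖ C) but 1 ∉ X ∖ (T ∩ X).

(⊇) This inclusion fails. Take C = ∅, T = ∅, X = {1}; then 1 ∈ X ∖ (T ∩ X) but 1 ∉ C ∪ (T ∖ C).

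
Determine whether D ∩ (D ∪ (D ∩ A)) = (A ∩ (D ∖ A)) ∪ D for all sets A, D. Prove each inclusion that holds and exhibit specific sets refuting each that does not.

The two sets are equal.

(⟸) Let x ∈ (A ∩ (D ∖ A)) ∪ D. Then either x ∈ D and x ∉ A; or x ∈ A ∩ D. In each case x ∈ D ∩ (D ∪ (D ∩ A)), so (A ∩ (D ∖ A)) ∪ D ⊆ D ∩ (D ∪ (D ∩ A)).

(⟹) Let x ∈ D ∩ (D ∪ (D ∩ A)). Then either x ∈ D and x ∉ A; or x ∈ A ∩ D. In each case x ∈ (A ∩ (D ∖ A)) ∪ D, so D ∩ (D ∪ (D ∩ A)) ⊆ (A ∩ (D ∖ A)) ∪ D.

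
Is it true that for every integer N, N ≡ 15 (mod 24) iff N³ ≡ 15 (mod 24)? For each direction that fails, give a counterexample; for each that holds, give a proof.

Forward direction. Suppose N ≡ 15 (mod 24). Write N = 24j + 15. Then (24j + 15)³ = 13824j³ + 25920j² + 16200j + 3375 = 24(576j³ + 1080j² + 675j + 140) + 15, so N³ ≡ 15 (mod 24).

Converse. Suppose N³ ≡ 15 (mod 24). The only residue r in {0, …, 23} with r³ ≡ 15 (mod 24) is r = 15, so N ≡ 15 (mod 24).

Both directions hold.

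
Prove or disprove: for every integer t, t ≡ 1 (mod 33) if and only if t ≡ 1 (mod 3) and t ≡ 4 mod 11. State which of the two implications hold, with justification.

(→) This fails: t = 1 gives 1 ≡ 1 (mod 33) but 1 ≡ 1 (mod 11), so the conjunction on the right does not hold.

(←) This fails: t = 4 satisfies both congruences on the right (4 ≡ 1 mod 3 and 4 ≡ 4 mod 11) yet 4 ≡ 4 (mod 33), not 1.

Neither direction holds.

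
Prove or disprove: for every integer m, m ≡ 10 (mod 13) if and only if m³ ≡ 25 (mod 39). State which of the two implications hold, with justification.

Both directions fail.

(⟹) This fails: take m = 23. Then 23 ≡ 10 (mod 13), but 23³ = 12167 ≡ 38 (mod 39), not 25.

(⟸) This fails: take m = 4. Then 4³ = 64 ≡ 25 (mod 39), yet 4 ≡ 4 (mod 13), not 10.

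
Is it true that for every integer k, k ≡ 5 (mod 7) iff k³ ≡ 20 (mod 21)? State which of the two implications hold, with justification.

(⇒) fails and (⇐) fails.

[⇒] This fails: take k = 12. Then 12 ≡ 5 (mod 7), but 12³ = 1728 ≡ 6 (mod 21), not 20.

[⇐] This fails: take k = 17. Then 17³ = 4913 ≡ 20 (mod 21), yet 17 ≡ 3 (mod 7), not 5.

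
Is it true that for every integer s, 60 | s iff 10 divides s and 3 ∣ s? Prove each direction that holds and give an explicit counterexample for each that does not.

Only the forward implication holds.

[⇒] If 60 ∣ s, write s = 60q. Since 60 = 6·10, s = 10·(6q), so 10 ∣ s; and since 60 = 20·3, s = 3·(20q), so 3 ∣ s.

[⇐] This fails: take s = 30. Both 10 ∣ 30 and 3 ∣ 30, yet 30 is not a multiple of 60 (since 30 = 0·60 + 30), so 60 ∤ 30.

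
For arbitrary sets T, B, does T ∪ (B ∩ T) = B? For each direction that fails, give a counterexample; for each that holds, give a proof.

(⊆) fails and (⊇) fails.

(⟹) This inclusion fails. Take T = {1}, B = ∅; then 1 ∈ T ∪ (B ∩ T) but 1 ∉ B.

(⟸) This inclusion fails. Take T = ∅, B = {1}; then 1 ∈ B but 1 ∉ T ∪ (B ∩ T).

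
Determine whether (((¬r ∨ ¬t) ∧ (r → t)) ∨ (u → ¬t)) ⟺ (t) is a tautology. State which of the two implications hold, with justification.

(⇒) fails and (⇐) fails.

(→) This fails. Under r = F, u = F, t = F, the left side is true but the right side is false.

(←) This fails. Under r = T, u = T, t = T, the left side is false but the right side is true.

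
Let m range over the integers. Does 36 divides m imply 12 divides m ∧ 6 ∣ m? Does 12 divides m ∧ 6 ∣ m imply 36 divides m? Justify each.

(⟸) This fails: take m = 12. Both 12 ∣ 12 and 6 ∣ 12, yet 12 is not a multiple of 36 (since 12 = 0·36 + 12), so 36 ∤ 12.

(⟹) If 36 ∣ m, write m = 36q. Since 36 = 3·12, m = 12·(3q), so 12 ∣ m; and since 36 = 6·6, m = 6·(6q), so 6 ∣ m.

Only the forward implication holds.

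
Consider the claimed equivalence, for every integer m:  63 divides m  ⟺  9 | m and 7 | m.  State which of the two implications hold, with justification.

[⇒] If 63 ∣ m, write m = 63q. Since 63 = 7·9, m = 9·(7q), so 9 ∣ m; and since 63 = 9·7, m = 7·(9q), so 7 ∣ m.

[⇐] Suppose 9 ∣ m and 7 ∣ m. Any common multiple of 9 and 7 is a multiple of their lcm; here gcd(9, 7) = 1, so lcm(9, 7) = 9·7 = 63, so 63 ∣ m.

Both directions hold; the statement is true.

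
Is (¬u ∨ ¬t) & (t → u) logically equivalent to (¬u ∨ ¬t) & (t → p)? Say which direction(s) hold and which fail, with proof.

[⇒] Assume the antecedent. If p is true, the antecedent forces (p = T, u = F, t = F) or (p = T, u = T, t = F), and (¬u ∨ ¬t) & (t → p) holds there. If p is false, the antecedent forces (p = F, u = F, t = F) or (p = F, u = T, t = F), and (¬u ∨ ¬t) & (t → p) holds there. Either way (¬u ∨ ¬t) & (t → p) holds.

[⇐] This fails. Under p = T, u = F, t = T, the left side is false but the right side is true.

Only the forward direction holds.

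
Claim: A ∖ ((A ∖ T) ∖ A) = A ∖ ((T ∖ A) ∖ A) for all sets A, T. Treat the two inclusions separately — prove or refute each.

(⟹) Let x ∈ A ∖ ((A ∖ T) ∖ A). Then either x ∈ A and x ∉ T; or x ∈ A ∩ T. In each case x ∈ A ∖ ((T ∖ A) ∖ A), so A ∖ ((A ∖ T) ∖ A) ⊆ A ∖ ((T ∖ A) ∖ A).

(⟸) Let x ∈ A ∖ ((T ∖ A) ∖ A). Then either x ∈ A and x ∉ T; or x ∈ A ∩ T. In each case x ∈ A ∖ ((A ∖ T) ∖ A), so A ∖ ((T ∖ A) ∖ A) ⊆ A ∖ ((A ∖ T) ∖ A).

Both inclusions hold.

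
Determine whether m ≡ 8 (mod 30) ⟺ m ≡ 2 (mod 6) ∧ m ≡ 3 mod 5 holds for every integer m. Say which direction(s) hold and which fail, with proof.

(←) If m ≡ 2 (mod 6) and m ≡ 3 (mod 5), then by the Chinese remainder theorem m ≡ 8 (mod 30). This is exactly m ≡ 8 (mod 30).

(→) Suppose m ≡ 8 (mod 30); write m = 30j + 8. Since 6 ∣ 30, reducing mod 6 gives m ≡ 8 ≡ 2 (mod 6); since 5 ∣ 30, reducing mod 5 gives m ≡ 8 ≡ 3 (mod 5).

Both directions hold.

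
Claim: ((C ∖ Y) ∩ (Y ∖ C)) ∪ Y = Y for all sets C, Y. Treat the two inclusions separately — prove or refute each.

Forward inclusion. Let x ∈ ((C ∖ Y) ∩ (Y ∖ C)) ∪ Y. Then either x ∈ Y and x ∉ C; or x ∈ C ∩ Y. In each case x ∈ Y, so ((C ∖ Y) ∩ (Y ∖ C)) ∪ Y ⊆ Y.

Reverse inclusion. Let x ∈ Y. Then either x ∈ Y and x ∉ C; or x ∈ C ∩ Y. In each case x ∈ ((C ∖ Y) ∩ (Y ∖ C)) ∪ Y, so Y ⊆ ((C ∖ Y) ∩ (Y ∖ C)) ∪ Y.

Both inclusions hold.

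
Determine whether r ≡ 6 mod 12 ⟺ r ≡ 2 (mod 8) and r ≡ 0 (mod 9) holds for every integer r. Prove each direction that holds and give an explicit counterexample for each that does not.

Only the converse holds.

(⟹) This fails: r = 66 gives 66 ≡ 6 (mod 12) but 66 ≡ 3 (mod 9), so the conjunction on the right does not hold.

(⟸) Conversely, if r ≡ 2 (mod 8) and r ≡ 0 (mod 9), then by the Chinese remainder theorem r ≡ 18 (mod 72). Since 18 ≡ 6 (mod 12) and 12 ∣ 72, we get r ≡ 6 (mod 12).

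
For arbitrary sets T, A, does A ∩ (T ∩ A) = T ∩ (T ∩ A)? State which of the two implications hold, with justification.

Both inclusions hold.

Forward inclusion. Let x ∈ A ∩ (T ∩ A). Then x ∈ T ∩ A, from which x ∈ T ∩ (T ∩ A).

Reverse inclusion. Let x ∈ T ∩ (T ∩ A). Then x ∈ T ∩ A, from which x ∈ A ∩ (T ∩ A).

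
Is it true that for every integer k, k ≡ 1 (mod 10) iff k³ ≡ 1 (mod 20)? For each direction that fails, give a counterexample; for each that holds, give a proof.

(⇒) This fails: take k = 11. Then 11 ≡ 1 (mod 10), but 11³ = 1331 ≡ 11 (mod 20), not 1.

(⇐) Conversely, the residues r modulo 20 with r³ ≡ 1 (mod 20) are exactly {1}, and each is ≡ 1 (mod 10).

Only the reverse direction holds.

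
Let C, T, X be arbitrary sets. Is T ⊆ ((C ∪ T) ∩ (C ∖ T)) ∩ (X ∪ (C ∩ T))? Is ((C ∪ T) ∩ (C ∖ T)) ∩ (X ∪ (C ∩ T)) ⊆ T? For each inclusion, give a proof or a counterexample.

(⊆) This inclusion fails. Take C = ∅, T = {1}, X = ∅; then 1 ∈ T but 1 ∉ ((C ∪ T) ∩ (C ∖ T)) ∩ (X ∪ (C ∩ T)).

(⊇) This inclusion fails. Take C = {1}, T = ∅, X = {1}; then 1 ∈ ((C ∪ T) ∩ (C ∖ T)) ∩ (X ∪ (C ∩ T)) but 1 ∉ T.

Both inclusions fail.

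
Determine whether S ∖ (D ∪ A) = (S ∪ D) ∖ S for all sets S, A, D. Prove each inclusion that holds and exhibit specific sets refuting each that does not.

Forward inclusion. This inclusion fails. Take S = {1}, A = ∅, D = ∅; then 1 ∈ S ∖ (D ∪ A) but 1 ∉ (S ∪ D) ∖ S.

Reverse inclusion. This inclusion fails. Take S = ∅, A = ∅, D = {1}; then 1 ∈ (S ∪ D) ∖ S but 1 ∉ S ∖ (D ∪ A).

Both inclusions fail.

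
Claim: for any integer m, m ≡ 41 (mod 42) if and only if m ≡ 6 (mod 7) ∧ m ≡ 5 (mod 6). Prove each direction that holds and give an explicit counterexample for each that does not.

[⇒] Suppose m ≡ 41 (mod 42); write m = 42j + 41. Since 7 ∣ 42, reducing mod 7 gives m ≡ 41 ≡ 6 (mod 7); since 6 ∣ 42, reducing mod 6 gives m ≡ 41 ≡ 5 (mod 6).

[⇐] Conversely, if m ≡ 6 (mod 7) and m ≡ 5 (mod 6), then by the Chinese remainder theorem m ≡ 41 (mod 42). This is exactly m ≡ 41 (mod 42).

Both directions hold; the statement is true.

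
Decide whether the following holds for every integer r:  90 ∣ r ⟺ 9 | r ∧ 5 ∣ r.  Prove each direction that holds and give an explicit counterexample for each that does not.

The forward direction holds; the converse fails.

Forward direction. If 90 ∣ r, write r = 90q. Since 90 = 10·9, r = 9·(10q), so 9 ∣ r; and since 90 = 18·5, r = 5·(18q), so 5 ∣ r.

Converse. This fails: take r = 45. Both 9 ∣ 45 and 5 ∣ 45, yet 45 is not a multiple of 90 (since 45 = 0·90 + 45), so 90 ∤ 45.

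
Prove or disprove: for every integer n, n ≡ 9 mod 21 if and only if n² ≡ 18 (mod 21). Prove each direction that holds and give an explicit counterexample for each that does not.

(→) Suppose n ≡ 9 mod 21. Write n = 21j + 9. Then (21j + 9)² = 441j² + 378j + 81 = 21(21j² + 18j + 3) + 18, so n² ≡ 18 (mod 21).

(←) This fails: take n = 12. Then 12² = 144 ≡ 18 (mod 21), yet 12 ≡ 12 (mod 21), not 9.

Only the forward direction holds.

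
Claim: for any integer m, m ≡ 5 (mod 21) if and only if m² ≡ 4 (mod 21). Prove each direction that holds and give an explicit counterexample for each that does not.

(⇒) holds; (⇐) fails.

Forward direction. Suppose m ≡ 5 (mod 21). Write m = 21j + 5. Then (21j + 5)² = 441j² + 210j + 25 = 21(21j² + 10j + 1) + 4, so m² ≡ 4 (mod 21).

Converse. This fails: take m = 2. Then 2² = 4 ≡ 4 (mod 21), yet 2 ≡ 2 (mod 21), not 5.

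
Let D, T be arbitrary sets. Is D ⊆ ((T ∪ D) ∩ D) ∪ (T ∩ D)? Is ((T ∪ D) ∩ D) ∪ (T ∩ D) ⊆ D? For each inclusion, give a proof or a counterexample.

(⊆) Let x ∈ D. Then either x ∈ D and x ∉ T; or x ∈ D ∩ T. In each case x ∈ ((T ∪ D) ∩ D) ∪ (T ∩ D), so D ⊆ ((T ∪ D) ∩ D) ∪ (T ∩ D).

(⊇) Let x ∈ ((T ∪ D) ∩ D) ∪ (T ∩ D). Then either x ∈ D and x ∉ T; or x ∈ D ∩ T. In each case x ∈ D, so ((T ∪ D) ∩ D) ∪ (T ∩ D) ⊆ D.

Both inclusions hold; the sets are equal.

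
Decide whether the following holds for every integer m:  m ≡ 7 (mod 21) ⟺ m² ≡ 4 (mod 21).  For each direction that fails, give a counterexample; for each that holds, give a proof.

Forward direction. This fails: take m = 7. Then 7 ≡ 7 (mod 21), but 7² = 49 ≡ 7 (mod 21), not 4.

Converse. This fails: take m = 2. Then 2² = 4 ≡ 4 (mod 21), yet 2 ≡ 2 (mod 21), not 7.

(⇒) fails and (⇐) fails.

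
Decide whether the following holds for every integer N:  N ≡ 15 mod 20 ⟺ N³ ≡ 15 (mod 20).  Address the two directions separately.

(→) Suppose N ≡ 15 mod 20. Write N = 20j + 15. Then (20j + 15)³ = 8000j³ + 18000j² + 13500j + 3375 = 20(400j³ + 900j² + 675j + 168) + 15, so N³ ≡ 15 (mod 20).

(←) Conversely, suppose N³ ≡ 15 (mod 20). The only residue r in {0, …, 19} with r³ ≡ 15 (mod 20) is r = 15, so N ≡ 15 (mod 20).

Both directions hold.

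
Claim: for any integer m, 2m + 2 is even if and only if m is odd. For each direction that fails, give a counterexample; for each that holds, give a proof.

The forward direction fails; the converse holds.

Forward direction. This fails: take m = 6. Then 2m + 2 = 14, which is even, yet m = 6 is even, not odd.

Converse. Suppose m is odd. Since 2 is even, 2m is even for every m, so 2m + 2 has the same parity as 2, which is even. Hence 2m + 2 is even.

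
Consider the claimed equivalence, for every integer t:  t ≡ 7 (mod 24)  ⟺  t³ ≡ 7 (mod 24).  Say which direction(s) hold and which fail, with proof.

[⇐] Suppose t³ ≡ 7 (mod 24). The only residue r in {0, …, 23} with r³ ≡ 7 (mod 24) is r = 7, so t ≡ 7 (mod 24).

[⇒] Suppose t ≡ 7 (mod 24). Write t = 24j + 7. Then (24j + 7)³ = 13824j³ + 12096j² + 3528j + 343 = 24(576j³ + 504j² + 147j + 14) + 7, so t³ ≡ 7 (mod 24).

Both directions hold; the statement is true.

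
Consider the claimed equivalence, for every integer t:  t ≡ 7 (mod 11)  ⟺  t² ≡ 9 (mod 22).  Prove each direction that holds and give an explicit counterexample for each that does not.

Neither direction holds.

(⇒) This fails: take t = 7. Then 7 ≡ 7 (mod 11), but 7² = 49 ≡ 5 (mod 22), not 9.

(⇐) This fails: take t = 3. Then 3² = 9 ≡ 9 (mod 22), yet 3 ≡ 3 (mod 11), not 7.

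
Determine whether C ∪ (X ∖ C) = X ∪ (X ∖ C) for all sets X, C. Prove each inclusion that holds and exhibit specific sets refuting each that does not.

(⊆) fails; (⊇) holds.

(⊆) This inclusion fails. Take X = ∅, C = {1}; then 1 ∈ C ∪ (X ∖ C) but 1 ∉ X ∪ (X ∖ C).

(⊇) Let x ∈ X ∪ (X ∖ C). Then either x ∈ X and x ∉ C; or x ∈ X ∩ C. In each case x ∈ C ∪ (X ∖ C), so X ∪ (X ∖ C) ⊆ C ∪ (X ∖ C).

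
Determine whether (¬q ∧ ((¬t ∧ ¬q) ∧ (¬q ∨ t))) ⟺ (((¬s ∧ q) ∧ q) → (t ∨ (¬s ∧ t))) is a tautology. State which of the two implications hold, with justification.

[⇒] Assume the antecedent. If s is true, the consequent reduces to true regardless of the other variables. If s is false, the antecedent forces (s = F, q = F, t = F), and the consequent holds there. Either way the consequent holds.

[⇐] This fails. Under s = T, q = T, t = F, the left side is false but the right side is true.

Not equivalent: only (⇒) holds.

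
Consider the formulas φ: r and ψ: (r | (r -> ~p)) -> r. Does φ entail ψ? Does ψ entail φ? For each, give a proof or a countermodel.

Both directions hold; the statement is true.

(→) Assume the antecedent. If r is true, (r | (r -> ~p)) -> r reduces to true regardless of the other variables. If r is false, the antecedent cannot hold. Either way (r | (r -> ~p)) -> r holds.

(←) Assume the antecedent. If r is true, r reduces to true regardless of the other variables. If r is false, the antecedent cannot hold. Either way r holds.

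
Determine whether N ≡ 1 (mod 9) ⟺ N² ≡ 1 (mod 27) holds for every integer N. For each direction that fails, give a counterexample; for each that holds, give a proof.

Neither direction holds.

Forward direction. This fails: take N = 10. Then 10 ≡ 1 (mod 9), but 10² = 100 ≡ 19 (mod 27), not 1.

Converse. This fails: take N = 26. Then 26² = 676 ≡ 1 (mod 27), yet 26 ≡ 8 (mod 9), not 1.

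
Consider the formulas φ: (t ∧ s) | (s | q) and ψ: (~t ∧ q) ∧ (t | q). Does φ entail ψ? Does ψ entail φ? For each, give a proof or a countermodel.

Not equivalent: only (⇐) holds.

[⇒] This fails. Under q = T, t = T, s = F, the left side is true but the right side is false.

[⇐] Assume the antecedent. If q is true, (t ∧ s) | (s | q) reduces to true regardless of the other variables. If q is false, the antecedent cannot hold. Either way (t ∧ s) | (s | q) holds.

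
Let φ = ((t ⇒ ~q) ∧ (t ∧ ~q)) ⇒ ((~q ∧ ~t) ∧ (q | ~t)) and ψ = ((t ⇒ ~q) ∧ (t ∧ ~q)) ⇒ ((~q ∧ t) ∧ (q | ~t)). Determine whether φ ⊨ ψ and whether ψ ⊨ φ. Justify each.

Equivalent; both directions hold.

(⟸) Assume the antecedent. If q is true, the consequent reduces to true regardless of the other variables. If q is false, the antecedent forces (q = F, t = F), and the consequent holds there. Either way the consequent holds.

(⟹) Assume the antecedent. If q is true, the consequent reduces to true regardless of the other variables. If q is false, the antecedent forces (q = F, t = F), and the consequent holds there. Either way the consequent holds.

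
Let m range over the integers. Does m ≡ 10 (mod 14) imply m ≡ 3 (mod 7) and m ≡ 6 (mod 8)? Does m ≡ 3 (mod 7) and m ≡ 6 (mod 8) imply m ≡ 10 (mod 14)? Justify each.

The forward direction fails; the converse holds.

(→) This fails: m = 24 gives 24 ≡ 10 (mod 14) but 24 ≡ 0 (mod 8), so the conjunction on the right does not hold.

(←) Conversely, if m ≡ 3 (mod 7) and m ≡ 6 (mod 8), then by the Chinese remainder theorem m ≡ 38 (mod 56). Since 38 ≡ 10 (mod 14) and 14 ∣ 56, we get m ≡ 10 (mod 14).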